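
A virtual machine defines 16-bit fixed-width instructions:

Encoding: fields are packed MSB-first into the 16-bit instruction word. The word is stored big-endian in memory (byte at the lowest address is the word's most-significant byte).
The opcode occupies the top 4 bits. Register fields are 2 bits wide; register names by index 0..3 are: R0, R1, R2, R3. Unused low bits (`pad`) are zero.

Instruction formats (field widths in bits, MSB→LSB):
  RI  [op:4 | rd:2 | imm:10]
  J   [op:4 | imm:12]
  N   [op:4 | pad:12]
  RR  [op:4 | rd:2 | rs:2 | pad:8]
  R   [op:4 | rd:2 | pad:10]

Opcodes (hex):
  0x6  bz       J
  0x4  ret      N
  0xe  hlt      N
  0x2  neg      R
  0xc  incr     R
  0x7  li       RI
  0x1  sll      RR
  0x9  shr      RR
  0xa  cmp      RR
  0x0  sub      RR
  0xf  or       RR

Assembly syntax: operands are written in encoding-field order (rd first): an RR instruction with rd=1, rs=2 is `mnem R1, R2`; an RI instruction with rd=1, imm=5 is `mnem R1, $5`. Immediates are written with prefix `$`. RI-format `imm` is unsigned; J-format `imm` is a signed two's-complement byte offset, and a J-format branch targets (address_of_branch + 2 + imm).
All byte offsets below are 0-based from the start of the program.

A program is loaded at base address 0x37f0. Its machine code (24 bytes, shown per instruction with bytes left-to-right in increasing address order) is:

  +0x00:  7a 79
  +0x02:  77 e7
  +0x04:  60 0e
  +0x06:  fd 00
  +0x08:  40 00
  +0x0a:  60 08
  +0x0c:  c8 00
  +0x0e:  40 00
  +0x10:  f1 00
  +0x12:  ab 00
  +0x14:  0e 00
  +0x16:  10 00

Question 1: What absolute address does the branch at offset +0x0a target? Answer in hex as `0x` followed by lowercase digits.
0x3804

+0x0a: 60 08 ⇒ word 0x6008 (big)
  opcode bits[15:12]=0x6: bz/J
  [11:0] imm=8 = $8
  target = base 0x37f0 + off 0x0a + 2 + imm 8 = 0x3804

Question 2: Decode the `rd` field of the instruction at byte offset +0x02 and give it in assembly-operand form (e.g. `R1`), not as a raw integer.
R1

+0x02: 77 e7 ⇒ word 0x77e7 (big)
  op=0x77e7>>12=0x7 ⇒ li (RI)
  rd@[11:10]=0x1 ⇒ R1
  imm@[9:0]=0x3e7 ⇒ $999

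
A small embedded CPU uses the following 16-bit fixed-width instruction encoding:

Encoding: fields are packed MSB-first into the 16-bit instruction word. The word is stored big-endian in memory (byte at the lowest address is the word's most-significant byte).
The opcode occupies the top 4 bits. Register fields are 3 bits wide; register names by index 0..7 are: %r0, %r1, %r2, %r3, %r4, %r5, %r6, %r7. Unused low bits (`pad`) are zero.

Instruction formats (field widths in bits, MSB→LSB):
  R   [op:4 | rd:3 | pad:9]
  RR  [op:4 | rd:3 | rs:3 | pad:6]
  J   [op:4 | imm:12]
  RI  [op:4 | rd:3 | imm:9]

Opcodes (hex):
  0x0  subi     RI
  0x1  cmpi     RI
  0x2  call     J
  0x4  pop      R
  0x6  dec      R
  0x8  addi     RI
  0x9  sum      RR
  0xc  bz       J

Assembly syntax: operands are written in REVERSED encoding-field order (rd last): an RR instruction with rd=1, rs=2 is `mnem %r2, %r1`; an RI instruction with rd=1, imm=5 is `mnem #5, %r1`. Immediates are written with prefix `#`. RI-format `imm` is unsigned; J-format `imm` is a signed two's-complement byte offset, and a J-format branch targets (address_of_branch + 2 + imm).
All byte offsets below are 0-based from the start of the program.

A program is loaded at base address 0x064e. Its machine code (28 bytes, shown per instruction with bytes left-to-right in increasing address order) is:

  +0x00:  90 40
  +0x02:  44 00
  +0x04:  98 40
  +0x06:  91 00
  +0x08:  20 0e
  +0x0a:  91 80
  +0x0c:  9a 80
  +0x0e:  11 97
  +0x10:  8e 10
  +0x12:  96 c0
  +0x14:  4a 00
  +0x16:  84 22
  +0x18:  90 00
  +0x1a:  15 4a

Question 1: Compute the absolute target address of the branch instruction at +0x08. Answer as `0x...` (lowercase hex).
@+08  big-endian(20 0e) = 0x200e
  top 4b → 0x2 → call [J]
  [11:0] imm=14 = #14
  target = base 0x064e + off 0x08 + 2 + imm 14 = 0x0666

0x0666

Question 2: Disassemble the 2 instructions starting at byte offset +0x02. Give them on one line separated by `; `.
pop %r2; sum %r1, %r4

off 0x02: read 44 00 as big → 0x4400
  top 4b → 0x4 → pop [R]
  [11:9] rd=2 = %r2
off 0x04: read 98 40 as big → 0x9840
  top 4b → 0x9 → sum [RR]
  [11:9] rd=4 = %r4
  [8:6] rs=1 = %r1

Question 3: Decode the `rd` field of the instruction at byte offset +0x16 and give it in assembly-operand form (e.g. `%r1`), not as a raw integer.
%r2

+0x16: 84 22 ⇒ word 0x8422 (big)
  op=0x8422>>12=0x8 ⇒ addi (RI)
  rd@[11:9]=0x2 ⇒ %r2
  imm@[8:0]=0x22 ⇒ #34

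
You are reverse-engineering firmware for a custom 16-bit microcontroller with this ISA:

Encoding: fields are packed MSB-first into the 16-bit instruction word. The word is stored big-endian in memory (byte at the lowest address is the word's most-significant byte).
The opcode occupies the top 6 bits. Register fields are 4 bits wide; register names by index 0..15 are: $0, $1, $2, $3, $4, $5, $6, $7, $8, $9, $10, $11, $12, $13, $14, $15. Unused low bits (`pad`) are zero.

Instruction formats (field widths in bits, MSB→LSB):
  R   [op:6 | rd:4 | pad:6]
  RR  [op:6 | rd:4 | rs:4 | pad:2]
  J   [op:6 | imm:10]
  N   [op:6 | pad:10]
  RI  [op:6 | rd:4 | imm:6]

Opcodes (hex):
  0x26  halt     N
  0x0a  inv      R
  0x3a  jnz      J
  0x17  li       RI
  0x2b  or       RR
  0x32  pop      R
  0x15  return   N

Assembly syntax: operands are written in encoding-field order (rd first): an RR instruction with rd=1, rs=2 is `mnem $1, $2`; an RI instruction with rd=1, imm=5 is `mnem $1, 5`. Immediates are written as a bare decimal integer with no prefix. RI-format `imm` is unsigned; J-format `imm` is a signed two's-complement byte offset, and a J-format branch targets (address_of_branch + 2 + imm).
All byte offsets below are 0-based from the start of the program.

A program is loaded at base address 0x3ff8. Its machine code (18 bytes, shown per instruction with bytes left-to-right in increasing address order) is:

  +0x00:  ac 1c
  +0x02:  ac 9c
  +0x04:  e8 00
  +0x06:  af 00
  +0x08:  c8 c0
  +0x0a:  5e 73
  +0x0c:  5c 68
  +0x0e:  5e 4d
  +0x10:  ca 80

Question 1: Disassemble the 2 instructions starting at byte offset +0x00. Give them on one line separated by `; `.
or $0, $7; or $2, $7

@+00  big-endian(ac 1c) = 0xac1c
  top 6b → 0x2b → or [RR]
  rd: (w>>6)&0xf=0x0 → $0
  rs: (w>>2)&0xf=0x7 → $7
@+02  big-endian(ac 9c) = 0xac9c
  top 6b → 0x2b → or [RR]
  rd: (w>>6)&0xf=0x2 → $2
  rs: (w>>2)&0xf=0x7 → $7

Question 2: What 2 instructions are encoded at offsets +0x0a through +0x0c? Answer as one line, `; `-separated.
@+0a  big-endian(5e 73) = 0x5e73
  op=0x5e73>>10=0x17 ⇒ li (RI)
  rd@[9:6]=0x9 ⇒ $9
  imm@[5:0]=0x33 ⇒ 51
@+0c  big-endian(5c 68) = 0x5c68
  op=0x5c68>>10=0x17 ⇒ li (RI)
  rd@[9:6]=0x1 ⇒ $1
  imm@[5:0]=0x28 ⇒ 40

li $9, 51; li $1, 40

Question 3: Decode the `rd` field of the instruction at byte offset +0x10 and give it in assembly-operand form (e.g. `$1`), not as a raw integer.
[10] ca 80 → 0xca80
  op=0xca80>>10=0x32 ⇒ pop (R)
  [9:6] rd=10 = $10

$10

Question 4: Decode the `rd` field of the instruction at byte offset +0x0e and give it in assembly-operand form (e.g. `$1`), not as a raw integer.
$9

@+0e  big-endian(5e 4d) = 0x5e4d
  op=0x5e4d>>10=0x17 ⇒ li (RI)
  rd: (w>>6)&0xf=0x9 → $9
  imm: (w>>0)&0x3f=0xd → 13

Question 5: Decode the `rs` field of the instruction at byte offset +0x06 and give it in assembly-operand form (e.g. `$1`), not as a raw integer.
off 0x06: read af 00 as big → 0xaf00
  top 6b → 0x2b → or [RR]
  rd: (w>>6)&0xf=0xc → $12
  rs: (w>>2)&0xf=0x0 → $0

$0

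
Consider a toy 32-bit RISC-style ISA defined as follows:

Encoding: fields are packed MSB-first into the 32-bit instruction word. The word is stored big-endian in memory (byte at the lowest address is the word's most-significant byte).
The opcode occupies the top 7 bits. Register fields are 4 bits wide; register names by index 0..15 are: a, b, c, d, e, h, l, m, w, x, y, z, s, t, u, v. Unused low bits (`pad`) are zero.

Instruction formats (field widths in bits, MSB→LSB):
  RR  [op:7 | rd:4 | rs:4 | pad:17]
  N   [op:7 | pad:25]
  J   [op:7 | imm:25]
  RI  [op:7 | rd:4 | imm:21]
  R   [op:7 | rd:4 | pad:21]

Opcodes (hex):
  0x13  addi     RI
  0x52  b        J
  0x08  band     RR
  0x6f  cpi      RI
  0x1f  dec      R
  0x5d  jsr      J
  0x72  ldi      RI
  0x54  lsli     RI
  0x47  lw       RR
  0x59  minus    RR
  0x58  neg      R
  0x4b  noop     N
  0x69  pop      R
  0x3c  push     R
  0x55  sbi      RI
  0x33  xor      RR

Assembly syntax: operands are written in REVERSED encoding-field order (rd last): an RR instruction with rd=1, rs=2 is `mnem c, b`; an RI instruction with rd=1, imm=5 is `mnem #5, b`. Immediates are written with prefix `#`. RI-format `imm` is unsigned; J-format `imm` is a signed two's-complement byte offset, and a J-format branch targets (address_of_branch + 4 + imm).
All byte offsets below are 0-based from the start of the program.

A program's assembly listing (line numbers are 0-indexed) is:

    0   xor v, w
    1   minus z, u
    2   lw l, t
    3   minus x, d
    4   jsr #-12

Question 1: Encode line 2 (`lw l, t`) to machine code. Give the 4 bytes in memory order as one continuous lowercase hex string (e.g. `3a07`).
2. lw fields op=0x47:7|rd=13:4|rs=6:4|pad=0:17 → word 8fac0000h → 8f ac 00 00

8fac0000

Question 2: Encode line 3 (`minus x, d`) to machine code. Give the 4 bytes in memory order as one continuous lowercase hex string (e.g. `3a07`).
line 3 (minus): pack op=0x59:7|rd=3:4|rs=9:4|pad=0:17 = 0xb2720000; big→ b2 72 00 00

b2720000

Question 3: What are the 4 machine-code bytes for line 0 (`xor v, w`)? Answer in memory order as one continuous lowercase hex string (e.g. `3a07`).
L0: xor op=0x33:7|rd=8:4|rs=15:4|pad=0:17 ⇒ 0x671e0000 ⇒ big 67 1e 00 00

671e0000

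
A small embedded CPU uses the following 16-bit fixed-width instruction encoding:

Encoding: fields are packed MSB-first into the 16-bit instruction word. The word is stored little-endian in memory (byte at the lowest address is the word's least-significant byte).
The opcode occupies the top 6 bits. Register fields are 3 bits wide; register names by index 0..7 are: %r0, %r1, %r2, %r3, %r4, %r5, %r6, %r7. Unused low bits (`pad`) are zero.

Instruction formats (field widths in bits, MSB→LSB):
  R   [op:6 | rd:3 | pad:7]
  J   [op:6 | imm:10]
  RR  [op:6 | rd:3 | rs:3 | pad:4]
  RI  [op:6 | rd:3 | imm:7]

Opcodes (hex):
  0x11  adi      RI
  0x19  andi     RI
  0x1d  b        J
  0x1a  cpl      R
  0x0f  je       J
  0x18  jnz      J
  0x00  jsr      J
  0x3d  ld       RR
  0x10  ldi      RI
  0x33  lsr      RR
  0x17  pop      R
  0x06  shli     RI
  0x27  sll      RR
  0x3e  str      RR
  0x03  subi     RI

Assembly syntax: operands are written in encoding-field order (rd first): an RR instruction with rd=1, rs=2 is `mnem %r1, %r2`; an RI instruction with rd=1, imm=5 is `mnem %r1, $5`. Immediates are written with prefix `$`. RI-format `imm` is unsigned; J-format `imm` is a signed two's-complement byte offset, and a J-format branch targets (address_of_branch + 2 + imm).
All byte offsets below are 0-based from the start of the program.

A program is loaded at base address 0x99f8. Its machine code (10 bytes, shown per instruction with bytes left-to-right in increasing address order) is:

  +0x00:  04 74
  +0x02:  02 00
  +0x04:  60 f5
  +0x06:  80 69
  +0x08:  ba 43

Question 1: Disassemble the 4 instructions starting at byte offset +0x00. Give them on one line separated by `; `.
off 0x00: read 04 74 as little → 0x7404
  opcode bits[15:10]=0x1d: b/J
  imm: (w>>0)&0x3ff=0x4 → $4
off 0x02: read 02 00 as little → 0x0002
  opcode bits[15:10]=0x0: jsr/J
  imm: (w>>0)&0x3ff=0x2 → $2
off 0x04: read 60 f5 as little → 0xf560
  opcode bits[15:10]=0x3d: ld/RR
  rd: (w>>7)&0x7=0x2 → %r2
  rs: (w>>4)&0x7=0x6 → %r6
off 0x06: read 80 69 as little → 0x6980
  opcode bits[15:10]=0x1a: cpl/R
  rd: (w>>7)&0x7=0x3 → %r3

b $4; jsr $2; ld %r2, %r6; cpl %r3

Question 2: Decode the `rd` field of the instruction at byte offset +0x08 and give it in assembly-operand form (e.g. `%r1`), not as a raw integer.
@+08  little-endian(ba 43) = 0x43ba
  opcode bits[15:10]=0x10: ldi/RI
  [9:7] rd=7 = %r7
  [6:0] imm=58 = $58

%r7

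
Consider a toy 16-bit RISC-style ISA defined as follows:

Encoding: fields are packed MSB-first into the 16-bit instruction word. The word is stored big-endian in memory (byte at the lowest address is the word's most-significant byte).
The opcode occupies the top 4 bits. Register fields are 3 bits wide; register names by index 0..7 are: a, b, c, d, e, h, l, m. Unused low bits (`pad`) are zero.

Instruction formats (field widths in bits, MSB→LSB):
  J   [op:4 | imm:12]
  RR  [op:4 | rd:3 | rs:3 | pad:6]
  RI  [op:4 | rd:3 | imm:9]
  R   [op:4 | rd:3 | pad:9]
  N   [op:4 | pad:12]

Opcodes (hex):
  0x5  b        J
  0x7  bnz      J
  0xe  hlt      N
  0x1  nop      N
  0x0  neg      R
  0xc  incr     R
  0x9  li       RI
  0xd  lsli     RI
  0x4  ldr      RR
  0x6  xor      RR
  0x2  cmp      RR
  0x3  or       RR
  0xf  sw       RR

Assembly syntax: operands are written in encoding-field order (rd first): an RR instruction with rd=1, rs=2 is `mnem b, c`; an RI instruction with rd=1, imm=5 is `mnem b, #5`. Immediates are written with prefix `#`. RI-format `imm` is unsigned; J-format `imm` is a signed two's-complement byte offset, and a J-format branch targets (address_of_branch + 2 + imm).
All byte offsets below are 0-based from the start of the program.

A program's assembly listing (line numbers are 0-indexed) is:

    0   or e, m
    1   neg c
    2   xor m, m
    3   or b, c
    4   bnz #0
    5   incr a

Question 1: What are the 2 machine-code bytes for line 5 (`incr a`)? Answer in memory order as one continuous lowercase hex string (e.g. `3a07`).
c000

5. incr fields op=0xc:4|rd=0:3|pad=0:9 → word c000h → c0 00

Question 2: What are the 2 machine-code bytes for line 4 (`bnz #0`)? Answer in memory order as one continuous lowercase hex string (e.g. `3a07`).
L4: bnz op=0x7:4|imm=0:12 ⇒ 0x7000 ⇒ big 70 00

7000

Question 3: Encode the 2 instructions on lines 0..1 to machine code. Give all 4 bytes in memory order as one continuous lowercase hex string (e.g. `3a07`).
39c00400

L0: or op=0x3:4|rd=4:3|rs=7:3|pad=0:6 ⇒ 0x39c0 ⇒ big 39 c0
L1: neg op=0x0:4|rd=2:3|pad=0:9 ⇒ 0x0400 ⇒ big 04 00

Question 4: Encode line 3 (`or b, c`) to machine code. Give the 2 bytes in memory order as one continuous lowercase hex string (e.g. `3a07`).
3280

line 3 (or): pack op=0x3:4|rd=1:3|rs=2:3|pad=0:6 = 0x3280; big→ 32 80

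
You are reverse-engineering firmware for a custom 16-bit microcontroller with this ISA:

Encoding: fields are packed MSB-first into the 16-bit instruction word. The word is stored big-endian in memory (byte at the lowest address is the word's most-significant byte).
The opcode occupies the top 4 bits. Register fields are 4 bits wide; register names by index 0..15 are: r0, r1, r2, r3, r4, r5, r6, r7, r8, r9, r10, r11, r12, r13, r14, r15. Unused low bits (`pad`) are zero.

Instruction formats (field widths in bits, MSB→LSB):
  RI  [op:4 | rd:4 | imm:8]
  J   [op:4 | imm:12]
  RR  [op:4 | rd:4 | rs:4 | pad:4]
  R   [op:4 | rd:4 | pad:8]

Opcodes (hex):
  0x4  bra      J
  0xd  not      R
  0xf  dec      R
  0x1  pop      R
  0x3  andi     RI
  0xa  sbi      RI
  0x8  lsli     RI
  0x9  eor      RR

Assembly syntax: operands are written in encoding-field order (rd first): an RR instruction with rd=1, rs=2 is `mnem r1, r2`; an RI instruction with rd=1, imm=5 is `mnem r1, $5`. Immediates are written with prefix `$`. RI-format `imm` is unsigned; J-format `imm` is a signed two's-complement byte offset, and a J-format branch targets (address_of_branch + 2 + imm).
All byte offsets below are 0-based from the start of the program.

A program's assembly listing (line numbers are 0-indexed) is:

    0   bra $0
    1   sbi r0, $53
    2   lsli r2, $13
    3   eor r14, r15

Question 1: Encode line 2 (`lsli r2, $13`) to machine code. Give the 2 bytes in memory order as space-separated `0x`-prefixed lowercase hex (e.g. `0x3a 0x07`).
line 2 (lsli): pack op=0x8:4|rd=2:4|imm=13:8 = 0x820d; big→ 82 0d

0x82 0x0d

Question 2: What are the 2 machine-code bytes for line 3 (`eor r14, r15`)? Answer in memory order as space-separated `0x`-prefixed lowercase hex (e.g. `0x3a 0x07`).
L3: eor op=0x9:4|rd=14:4|rs=15:4|pad=0:4 ⇒ 0x9ef0 ⇒ big 9e f0

0x9e 0xf0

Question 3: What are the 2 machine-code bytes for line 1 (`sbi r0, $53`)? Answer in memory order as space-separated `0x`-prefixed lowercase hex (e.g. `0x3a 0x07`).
0xa0 0x35

1. sbi fields op=0xa:4|rd=0:4|imm=53:8 → word a035h → a0 35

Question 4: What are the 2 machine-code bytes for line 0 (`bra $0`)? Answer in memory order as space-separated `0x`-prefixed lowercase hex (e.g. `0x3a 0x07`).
0. bra fields op=0x4:4|imm=0:12 → word 4000h → 40 00

0x40 0x00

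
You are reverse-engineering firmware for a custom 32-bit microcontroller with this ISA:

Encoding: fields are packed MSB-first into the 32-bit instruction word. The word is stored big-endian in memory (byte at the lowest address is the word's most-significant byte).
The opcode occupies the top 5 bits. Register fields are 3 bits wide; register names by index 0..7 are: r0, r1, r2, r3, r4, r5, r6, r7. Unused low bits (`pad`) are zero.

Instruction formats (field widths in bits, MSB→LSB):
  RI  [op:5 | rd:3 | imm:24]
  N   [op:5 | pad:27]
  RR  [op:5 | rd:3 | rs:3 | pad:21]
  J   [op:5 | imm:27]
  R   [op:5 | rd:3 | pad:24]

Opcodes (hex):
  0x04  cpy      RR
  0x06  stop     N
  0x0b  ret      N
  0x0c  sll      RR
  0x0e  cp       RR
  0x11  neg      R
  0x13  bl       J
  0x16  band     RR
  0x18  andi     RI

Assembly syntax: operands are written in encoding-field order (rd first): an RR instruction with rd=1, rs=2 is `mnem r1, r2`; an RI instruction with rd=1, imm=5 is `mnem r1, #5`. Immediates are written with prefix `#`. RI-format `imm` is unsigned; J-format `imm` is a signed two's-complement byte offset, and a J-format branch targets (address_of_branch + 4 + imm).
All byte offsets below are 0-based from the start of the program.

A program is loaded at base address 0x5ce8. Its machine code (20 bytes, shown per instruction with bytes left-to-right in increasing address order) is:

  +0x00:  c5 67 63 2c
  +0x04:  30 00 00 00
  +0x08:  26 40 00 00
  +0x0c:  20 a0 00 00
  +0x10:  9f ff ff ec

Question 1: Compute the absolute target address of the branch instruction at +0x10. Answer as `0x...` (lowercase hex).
0x5ce8

off 0x10: read 9f ff ff ec as big → 0x9fffffec
  op=0x9fffffec>>27=0x13 ⇒ bl (J)
  imm@[26:0]=0x7ffffec (s27→-20) ⇒ #-20
  target = base 0x5ce8 + off 0x10 + 4 + imm -20 = 0x5ce8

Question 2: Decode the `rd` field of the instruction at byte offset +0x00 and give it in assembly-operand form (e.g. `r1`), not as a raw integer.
r5

off 0x00: read c5 67 63 2c as big → 0xc567632c
  op=0xc567632c>>27=0x18 ⇒ andi (RI)
  [26:24] rd=5 = r5
  [23:0] imm=6775596 = #6775596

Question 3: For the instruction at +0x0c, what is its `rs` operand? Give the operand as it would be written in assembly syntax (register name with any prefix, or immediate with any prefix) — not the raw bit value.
+0x0c: 20 a0 00 00 ⇒ word 0x20a00000 (big)
  op=0x20a00000>>27=0x4 ⇒ cpy (RR)
  [26:24] rd=0 = r0
  [23:21] rs=5 = r5

r5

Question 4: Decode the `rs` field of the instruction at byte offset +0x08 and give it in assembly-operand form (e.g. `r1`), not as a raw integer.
[08] 26 40 00 00 → 0x26400000
  top 5b → 0x4 → cpy [RR]
  rd: (w>>24)&0x7=0x6 → r6
  rs: (w>>21)&0x7=0x2 → r2

r2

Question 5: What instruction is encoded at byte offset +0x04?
+0x04: 30 00 00 00 ⇒ word 0x30000000 (big)
  top 5b → 0x6 → stop [N]

stop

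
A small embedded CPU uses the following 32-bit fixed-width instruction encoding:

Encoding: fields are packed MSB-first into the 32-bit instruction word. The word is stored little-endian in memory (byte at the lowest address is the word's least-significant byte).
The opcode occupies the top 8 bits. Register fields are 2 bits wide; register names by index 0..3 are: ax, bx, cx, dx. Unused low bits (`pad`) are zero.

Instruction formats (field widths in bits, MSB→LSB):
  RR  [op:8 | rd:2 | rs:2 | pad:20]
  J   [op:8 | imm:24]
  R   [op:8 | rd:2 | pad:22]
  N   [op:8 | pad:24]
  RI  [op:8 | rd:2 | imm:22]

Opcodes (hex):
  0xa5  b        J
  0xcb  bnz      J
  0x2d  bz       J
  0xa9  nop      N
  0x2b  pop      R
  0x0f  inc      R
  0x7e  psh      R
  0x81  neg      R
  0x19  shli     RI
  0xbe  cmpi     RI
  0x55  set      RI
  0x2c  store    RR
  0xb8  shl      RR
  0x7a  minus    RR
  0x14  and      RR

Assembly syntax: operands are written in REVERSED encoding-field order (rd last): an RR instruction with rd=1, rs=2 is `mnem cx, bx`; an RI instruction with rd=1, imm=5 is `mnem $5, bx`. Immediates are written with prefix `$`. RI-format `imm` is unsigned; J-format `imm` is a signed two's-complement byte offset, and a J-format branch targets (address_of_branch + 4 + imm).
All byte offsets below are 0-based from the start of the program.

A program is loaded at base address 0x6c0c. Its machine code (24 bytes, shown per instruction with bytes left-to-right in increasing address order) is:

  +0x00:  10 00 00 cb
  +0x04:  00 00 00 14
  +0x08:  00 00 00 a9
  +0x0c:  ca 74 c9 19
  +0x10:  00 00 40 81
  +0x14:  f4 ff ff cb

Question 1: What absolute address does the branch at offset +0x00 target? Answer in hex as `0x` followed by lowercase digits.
[00] 10 00 00 cb → 0xcb000010
  op=0xcb000010>>24=0xcb ⇒ bnz (J)
  [23:0] imm=16 = $16
  target = base 0x6c0c + off 0x00 + 4 + imm 16 = 0x6c20

0x6c20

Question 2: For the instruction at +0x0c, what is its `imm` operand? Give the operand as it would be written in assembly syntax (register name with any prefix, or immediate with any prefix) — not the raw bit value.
$619722

@+0c  little-endian(ca 74 c9 19) = 0x19c974ca
  top 8b → 0x19 → shli [RI]
  rd@[23:22]=0x3 ⇒ dx
  imm@[21:0]=0x974ca ⇒ $619722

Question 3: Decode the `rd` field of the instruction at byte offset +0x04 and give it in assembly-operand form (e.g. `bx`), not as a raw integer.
ax

@+04  little-endian(00 00 00 14) = 0x14000000
  top 8b → 0x14 → and [RR]
  rd@[23:22]=0x0 ⇒ ax
  rs@[21:20]=0x0 ⇒ ax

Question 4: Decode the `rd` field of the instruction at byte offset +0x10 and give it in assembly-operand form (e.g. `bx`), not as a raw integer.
+0x10: 00 00 40 81 ⇒ word 0x81400000 (little)
  opcode bits[31:24]=0x81: neg/R
  rd: (w>>22)&0x3=0x1 → bx

bx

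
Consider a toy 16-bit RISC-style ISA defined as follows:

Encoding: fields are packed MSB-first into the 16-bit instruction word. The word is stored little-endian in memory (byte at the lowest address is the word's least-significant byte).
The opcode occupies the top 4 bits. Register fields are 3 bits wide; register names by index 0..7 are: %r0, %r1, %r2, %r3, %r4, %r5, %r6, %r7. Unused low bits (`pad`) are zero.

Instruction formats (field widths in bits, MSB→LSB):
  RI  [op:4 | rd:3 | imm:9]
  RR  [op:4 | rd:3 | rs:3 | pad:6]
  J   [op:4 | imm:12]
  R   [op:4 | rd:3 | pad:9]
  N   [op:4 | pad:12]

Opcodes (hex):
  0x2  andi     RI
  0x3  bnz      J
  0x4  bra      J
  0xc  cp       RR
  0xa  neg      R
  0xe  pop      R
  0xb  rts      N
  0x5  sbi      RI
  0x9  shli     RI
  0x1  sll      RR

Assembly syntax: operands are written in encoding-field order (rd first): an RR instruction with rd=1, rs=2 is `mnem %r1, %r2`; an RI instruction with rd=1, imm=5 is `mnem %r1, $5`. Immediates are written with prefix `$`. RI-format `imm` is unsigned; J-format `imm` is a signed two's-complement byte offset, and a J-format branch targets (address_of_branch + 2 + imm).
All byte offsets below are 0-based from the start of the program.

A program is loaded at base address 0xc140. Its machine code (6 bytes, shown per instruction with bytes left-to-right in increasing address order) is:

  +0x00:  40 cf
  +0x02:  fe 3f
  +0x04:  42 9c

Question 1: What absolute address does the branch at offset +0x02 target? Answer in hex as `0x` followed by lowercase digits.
@+02  little-endian(fe 3f) = 0x3ffe
  opcode bits[15:12]=0x3: bnz/J
  imm@[11:0]=0xffe (s12→-2) ⇒ $-2
  target = base 0xc140 + off 0x02 + 2 + imm -2 = 0xc142

0xc142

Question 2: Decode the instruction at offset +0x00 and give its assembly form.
[00] 40 cf → 0xcf40
  op=0xcf40>>12=0xc ⇒ cp (RR)
  rd: (w>>9)&0x7=0x7 → %r7
  rs: (w>>6)&0x7=0x5 → %r5

cp %r7, %r5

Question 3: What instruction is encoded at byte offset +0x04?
@+04  little-endian(42 9c) = 0x9c42
  op=0x9c42>>12=0x9 ⇒ shli (RI)
  [11:9] rd=6 = %r6
  [8:0] imm=66 = $66

shli %r6, $66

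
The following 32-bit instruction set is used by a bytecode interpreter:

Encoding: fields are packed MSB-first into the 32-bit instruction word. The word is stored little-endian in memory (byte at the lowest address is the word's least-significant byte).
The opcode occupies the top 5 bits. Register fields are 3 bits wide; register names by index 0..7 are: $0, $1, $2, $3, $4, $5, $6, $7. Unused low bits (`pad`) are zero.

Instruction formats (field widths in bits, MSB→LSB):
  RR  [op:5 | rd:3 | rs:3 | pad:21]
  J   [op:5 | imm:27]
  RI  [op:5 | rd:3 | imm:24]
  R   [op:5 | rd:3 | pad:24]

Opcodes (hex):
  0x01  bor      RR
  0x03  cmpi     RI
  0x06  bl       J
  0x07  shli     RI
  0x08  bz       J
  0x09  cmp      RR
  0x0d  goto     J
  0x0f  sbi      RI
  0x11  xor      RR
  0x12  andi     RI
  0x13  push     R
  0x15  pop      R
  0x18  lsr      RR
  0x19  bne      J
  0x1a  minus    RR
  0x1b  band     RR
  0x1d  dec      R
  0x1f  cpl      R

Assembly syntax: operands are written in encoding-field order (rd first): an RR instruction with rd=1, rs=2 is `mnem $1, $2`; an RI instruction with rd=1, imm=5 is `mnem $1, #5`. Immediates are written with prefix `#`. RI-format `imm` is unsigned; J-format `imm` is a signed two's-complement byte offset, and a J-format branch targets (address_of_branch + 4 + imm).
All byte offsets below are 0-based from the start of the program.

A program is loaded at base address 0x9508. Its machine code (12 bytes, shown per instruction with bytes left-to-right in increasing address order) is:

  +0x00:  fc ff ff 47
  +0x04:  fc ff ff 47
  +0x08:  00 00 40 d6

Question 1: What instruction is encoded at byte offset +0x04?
+0x04: fc ff ff 47 ⇒ word 0x47fffffc (little)
  op=0x47fffffc>>27=0x8 ⇒ bz (J)
  imm: (w>>0)&0x7ffffff=0x7fffffc (s27→-4) → #-4

bz #-4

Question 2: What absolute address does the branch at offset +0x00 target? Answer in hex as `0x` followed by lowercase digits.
0x9508

off 0x00: read fc ff ff 47 as little → 0x47fffffc
  top 5b → 0x8 → bz [J]
  imm@[26:0]=0x7fffffc (s27→-4) ⇒ #-4
  target = base 0x9508 + off 0x00 + 4 + imm -4 = 0x9508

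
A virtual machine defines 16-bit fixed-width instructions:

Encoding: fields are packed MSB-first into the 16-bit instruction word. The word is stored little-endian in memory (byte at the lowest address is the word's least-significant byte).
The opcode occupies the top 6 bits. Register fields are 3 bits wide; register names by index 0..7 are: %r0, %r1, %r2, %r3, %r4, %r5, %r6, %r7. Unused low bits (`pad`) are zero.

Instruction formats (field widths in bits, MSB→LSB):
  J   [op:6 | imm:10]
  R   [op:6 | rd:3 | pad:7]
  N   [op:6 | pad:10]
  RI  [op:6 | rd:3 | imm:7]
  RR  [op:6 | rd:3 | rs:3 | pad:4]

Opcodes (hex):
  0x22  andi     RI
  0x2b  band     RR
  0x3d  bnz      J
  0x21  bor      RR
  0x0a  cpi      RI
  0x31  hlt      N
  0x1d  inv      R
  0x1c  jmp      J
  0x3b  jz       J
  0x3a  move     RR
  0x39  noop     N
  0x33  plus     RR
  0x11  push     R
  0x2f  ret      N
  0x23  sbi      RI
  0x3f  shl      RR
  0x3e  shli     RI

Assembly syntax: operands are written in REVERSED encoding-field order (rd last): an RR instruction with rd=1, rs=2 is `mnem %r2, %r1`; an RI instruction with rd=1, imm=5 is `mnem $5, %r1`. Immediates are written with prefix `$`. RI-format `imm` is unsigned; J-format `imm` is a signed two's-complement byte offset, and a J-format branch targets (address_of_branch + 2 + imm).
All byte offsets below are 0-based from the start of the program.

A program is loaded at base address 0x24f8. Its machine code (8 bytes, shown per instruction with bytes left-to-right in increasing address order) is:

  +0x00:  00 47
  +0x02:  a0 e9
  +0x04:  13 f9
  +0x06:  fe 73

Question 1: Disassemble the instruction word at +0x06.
jmp $-2

@+06  little-endian(fe 73) = 0x73fe
  top 6b → 0x1c → jmp [J]
  imm: (w>>0)&0x3ff=0x3fe (s10→-2) → $-2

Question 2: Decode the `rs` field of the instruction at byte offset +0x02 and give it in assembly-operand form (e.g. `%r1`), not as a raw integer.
@+02  little-endian(a0 e9) = 0xe9a0
  opcode bits[15:10]=0x3a: move/RR
  rd: (w>>7)&0x7=0x3 → %r3
  rs: (w>>4)&0x7=0x2 → %r2

%r2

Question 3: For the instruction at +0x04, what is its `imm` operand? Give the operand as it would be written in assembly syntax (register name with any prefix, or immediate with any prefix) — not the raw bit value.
[04] 13 f9 → 0xf913
  op=0xf913>>10=0x3e ⇒ shli (RI)
  rd: (w>>7)&0x7=0x2 → %r2
  imm: (w>>0)&0x7f=0x13 → $19

$19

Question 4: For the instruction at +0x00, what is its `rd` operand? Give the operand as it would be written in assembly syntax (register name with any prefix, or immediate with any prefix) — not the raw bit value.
off 0x00: read 00 47 as little → 0x4700
  op=0x4700>>10=0x11 ⇒ push (R)
  rd: (w>>7)&0x7=0x6 → %r6

%r6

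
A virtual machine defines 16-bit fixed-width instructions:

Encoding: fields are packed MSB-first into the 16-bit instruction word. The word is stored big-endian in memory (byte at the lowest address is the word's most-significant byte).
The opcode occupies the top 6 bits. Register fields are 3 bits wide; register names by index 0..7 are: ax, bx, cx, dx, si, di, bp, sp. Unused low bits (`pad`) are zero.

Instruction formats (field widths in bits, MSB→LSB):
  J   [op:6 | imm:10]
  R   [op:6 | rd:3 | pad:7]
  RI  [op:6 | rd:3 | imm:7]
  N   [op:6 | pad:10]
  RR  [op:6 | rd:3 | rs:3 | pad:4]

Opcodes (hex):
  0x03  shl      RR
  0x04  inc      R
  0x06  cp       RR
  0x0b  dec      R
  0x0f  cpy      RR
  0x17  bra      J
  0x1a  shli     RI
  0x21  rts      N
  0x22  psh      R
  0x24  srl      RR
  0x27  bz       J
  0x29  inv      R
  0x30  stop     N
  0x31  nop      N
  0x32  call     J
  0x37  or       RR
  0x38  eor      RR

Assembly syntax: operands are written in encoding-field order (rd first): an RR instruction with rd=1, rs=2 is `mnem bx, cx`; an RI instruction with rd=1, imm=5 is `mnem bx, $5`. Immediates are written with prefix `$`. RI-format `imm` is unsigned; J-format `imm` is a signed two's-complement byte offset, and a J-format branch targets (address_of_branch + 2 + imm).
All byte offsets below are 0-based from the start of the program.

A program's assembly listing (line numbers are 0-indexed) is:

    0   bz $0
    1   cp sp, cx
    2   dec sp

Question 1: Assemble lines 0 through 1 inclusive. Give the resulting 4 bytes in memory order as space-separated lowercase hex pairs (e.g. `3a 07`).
9c 00 1b a0

0. bz fields op=0x27:6|imm=0:10 → word 9c00h → 9c 00
1. cp fields op=0x6:6|rd=7:3|rs=2:3|pad=0:4 → word 1ba0h → 1b a0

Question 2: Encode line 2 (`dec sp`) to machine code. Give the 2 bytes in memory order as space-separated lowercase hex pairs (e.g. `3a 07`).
2f 80

line 2 (dec): pack op=0xb:6|rd=7:3|pad=0:7 = 0x2f80; big→ 2f 80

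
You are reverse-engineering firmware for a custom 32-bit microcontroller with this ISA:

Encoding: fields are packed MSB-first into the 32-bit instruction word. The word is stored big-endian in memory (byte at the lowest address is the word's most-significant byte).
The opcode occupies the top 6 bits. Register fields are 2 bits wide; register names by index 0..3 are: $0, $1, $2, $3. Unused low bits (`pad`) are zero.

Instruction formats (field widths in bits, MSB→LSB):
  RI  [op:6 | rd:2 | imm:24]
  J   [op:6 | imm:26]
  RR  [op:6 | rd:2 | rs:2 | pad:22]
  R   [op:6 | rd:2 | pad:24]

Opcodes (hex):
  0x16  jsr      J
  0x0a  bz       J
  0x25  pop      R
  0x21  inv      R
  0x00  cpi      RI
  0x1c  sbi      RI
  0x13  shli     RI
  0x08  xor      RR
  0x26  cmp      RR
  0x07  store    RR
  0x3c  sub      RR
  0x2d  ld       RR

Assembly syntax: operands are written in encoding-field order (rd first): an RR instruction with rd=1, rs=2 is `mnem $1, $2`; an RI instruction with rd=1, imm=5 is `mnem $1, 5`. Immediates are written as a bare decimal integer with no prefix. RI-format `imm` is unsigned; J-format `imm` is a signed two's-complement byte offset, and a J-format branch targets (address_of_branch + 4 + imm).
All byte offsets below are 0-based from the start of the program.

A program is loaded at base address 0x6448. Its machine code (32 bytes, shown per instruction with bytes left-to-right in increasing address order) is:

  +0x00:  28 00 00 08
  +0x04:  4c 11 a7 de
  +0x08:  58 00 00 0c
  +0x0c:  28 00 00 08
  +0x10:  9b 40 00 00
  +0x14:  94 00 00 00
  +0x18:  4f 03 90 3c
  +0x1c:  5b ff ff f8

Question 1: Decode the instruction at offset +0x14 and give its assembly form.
pop $0

off 0x14: read 94 00 00 00 as big → 0x94000000
  op=0x94000000>>26=0x25 ⇒ pop (R)
  rd@[25:24]=0x0 ⇒ $0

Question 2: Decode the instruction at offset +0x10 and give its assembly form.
cmp $3, $1

off 0x10: read 9b 40 00 00 as big → 0x9b400000
  top 6b → 0x26 → cmp [RR]
  [25:24] rd=3 = $3
  [23:22] rs=1 = $1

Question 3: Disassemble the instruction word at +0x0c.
bz 8

+0x0c: 28 00 00 08 ⇒ word 0x28000008 (big)
  top 6b → 0xa → bz [J]
  imm@[25:0]=0x8 ⇒ 8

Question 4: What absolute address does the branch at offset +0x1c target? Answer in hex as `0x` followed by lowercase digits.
0x6460

@+1c  big-endian(5b ff ff f8) = 0x5bfffff8
  opcode bits[31:26]=0x16: jsr/J
  [25:0] imm=67108856 (s26→-8) = -8
  target = base 0x6448 + off 0x1c + 4 + imm -8 = 0x6460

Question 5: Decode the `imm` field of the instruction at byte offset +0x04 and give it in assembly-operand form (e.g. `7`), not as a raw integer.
1157086

+0x04: 4c 11 a7 de ⇒ word 0x4c11a7de (big)
  top 6b → 0x13 → shli [RI]
  rd: (w>>24)&0x3=0x0 → $0
  imm: (w>>0)&0xffffff=0x11a7de → 1157086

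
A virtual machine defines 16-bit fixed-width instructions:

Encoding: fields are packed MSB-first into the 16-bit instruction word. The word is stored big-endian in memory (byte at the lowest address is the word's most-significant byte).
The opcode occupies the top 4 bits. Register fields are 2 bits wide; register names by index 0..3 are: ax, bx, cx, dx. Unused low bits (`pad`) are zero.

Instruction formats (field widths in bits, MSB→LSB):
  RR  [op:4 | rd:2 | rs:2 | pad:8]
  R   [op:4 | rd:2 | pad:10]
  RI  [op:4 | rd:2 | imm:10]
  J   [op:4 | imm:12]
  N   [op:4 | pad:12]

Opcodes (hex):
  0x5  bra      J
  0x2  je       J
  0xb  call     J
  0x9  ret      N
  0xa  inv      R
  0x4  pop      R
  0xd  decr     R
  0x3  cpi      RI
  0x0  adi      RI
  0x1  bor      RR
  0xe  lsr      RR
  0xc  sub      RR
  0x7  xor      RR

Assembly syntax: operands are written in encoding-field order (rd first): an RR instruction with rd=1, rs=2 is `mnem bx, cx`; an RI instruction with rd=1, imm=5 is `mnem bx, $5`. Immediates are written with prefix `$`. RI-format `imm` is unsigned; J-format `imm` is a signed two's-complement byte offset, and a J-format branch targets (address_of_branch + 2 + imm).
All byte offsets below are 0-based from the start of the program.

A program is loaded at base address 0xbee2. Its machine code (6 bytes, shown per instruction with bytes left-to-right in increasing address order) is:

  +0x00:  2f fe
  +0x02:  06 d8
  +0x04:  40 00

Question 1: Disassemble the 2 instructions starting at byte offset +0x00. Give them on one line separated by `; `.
je $-2; adi bx, $728

+0x00: 2f fe ⇒ word 0x2ffe (big)
  op=0x2ffe>>12=0x2 ⇒ je (J)
  imm: (w>>0)&0xfff=0xffe (s12→-2) → $-2
+0x02: 06 d8 ⇒ word 0x06d8 (big)
  op=0x06d8>>12=0x0 ⇒ adi (RI)
  rd: (w>>10)&0x3=0x1 → bx
  imm: (w>>0)&0x3ff=0x2d8 → $728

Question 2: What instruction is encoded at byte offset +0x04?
pop ax

@+04  big-endian(40 00) = 0x4000
  opcode bits[15:12]=0x4: pop/R
  rd: (w>>10)&0x3=0x0 → ax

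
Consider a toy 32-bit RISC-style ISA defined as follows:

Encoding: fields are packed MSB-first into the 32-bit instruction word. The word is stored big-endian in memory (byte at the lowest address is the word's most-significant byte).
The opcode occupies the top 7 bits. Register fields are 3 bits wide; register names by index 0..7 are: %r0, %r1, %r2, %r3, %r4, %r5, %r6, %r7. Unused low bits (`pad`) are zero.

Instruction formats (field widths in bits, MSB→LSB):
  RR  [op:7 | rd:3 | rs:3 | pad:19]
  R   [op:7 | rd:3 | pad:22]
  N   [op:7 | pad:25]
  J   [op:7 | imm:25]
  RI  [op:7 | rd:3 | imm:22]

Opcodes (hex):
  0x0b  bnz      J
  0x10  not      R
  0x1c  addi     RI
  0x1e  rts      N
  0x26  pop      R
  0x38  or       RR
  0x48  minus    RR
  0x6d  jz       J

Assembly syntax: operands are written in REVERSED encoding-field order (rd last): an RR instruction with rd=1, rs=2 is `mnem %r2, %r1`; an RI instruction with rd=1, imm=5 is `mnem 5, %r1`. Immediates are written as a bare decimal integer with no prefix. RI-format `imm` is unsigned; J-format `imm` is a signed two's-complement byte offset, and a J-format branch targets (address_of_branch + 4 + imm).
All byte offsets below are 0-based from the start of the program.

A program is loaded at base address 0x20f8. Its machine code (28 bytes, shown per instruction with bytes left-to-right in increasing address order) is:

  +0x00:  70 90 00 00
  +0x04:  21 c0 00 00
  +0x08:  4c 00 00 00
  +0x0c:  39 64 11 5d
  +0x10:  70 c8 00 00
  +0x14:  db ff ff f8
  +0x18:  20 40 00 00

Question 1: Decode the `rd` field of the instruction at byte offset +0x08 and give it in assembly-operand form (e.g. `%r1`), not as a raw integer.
%r0

off 0x08: read 4c 00 00 00 as big → 0x4c000000
  op=0x4c000000>>25=0x26 ⇒ pop (R)
  rd@[24:22]=0x0 ⇒ %r0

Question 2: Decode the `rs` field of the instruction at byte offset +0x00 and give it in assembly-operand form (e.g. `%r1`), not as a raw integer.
off 0x00: read 70 90 00 00 as big → 0x70900000
  opcode bits[31:25]=0x38: or/RR
  rd@[24:22]=0x2 ⇒ %r2
  rs@[21:19]=0x2 ⇒ %r2

%r2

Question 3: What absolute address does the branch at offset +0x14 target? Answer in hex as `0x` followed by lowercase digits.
+0x14: db ff ff f8 ⇒ word 0xdbfffff8 (big)
  top 7b → 0x6d → jz [J]
  [24:0] imm=33554424 (s25→-8) = -8
  target = base 0x20f8 + off 0x14 + 4 + imm -8 = 0x2108

0x2108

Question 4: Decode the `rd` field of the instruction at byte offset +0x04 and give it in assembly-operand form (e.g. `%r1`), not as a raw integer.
%r7

+0x04: 21 c0 00 00 ⇒ word 0x21c00000 (big)
  op=0x21c00000>>25=0x10 ⇒ not (R)
  rd@[24:22]=0x7 ⇒ %r7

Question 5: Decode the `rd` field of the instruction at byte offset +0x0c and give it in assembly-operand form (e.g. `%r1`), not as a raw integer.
+0x0c: 39 64 11 5d ⇒ word 0x3964115d (big)
  top 7b → 0x1c → addi [RI]
  [24:22] rd=5 = %r5
  [21:0] imm=2363741 = 2363741

%r5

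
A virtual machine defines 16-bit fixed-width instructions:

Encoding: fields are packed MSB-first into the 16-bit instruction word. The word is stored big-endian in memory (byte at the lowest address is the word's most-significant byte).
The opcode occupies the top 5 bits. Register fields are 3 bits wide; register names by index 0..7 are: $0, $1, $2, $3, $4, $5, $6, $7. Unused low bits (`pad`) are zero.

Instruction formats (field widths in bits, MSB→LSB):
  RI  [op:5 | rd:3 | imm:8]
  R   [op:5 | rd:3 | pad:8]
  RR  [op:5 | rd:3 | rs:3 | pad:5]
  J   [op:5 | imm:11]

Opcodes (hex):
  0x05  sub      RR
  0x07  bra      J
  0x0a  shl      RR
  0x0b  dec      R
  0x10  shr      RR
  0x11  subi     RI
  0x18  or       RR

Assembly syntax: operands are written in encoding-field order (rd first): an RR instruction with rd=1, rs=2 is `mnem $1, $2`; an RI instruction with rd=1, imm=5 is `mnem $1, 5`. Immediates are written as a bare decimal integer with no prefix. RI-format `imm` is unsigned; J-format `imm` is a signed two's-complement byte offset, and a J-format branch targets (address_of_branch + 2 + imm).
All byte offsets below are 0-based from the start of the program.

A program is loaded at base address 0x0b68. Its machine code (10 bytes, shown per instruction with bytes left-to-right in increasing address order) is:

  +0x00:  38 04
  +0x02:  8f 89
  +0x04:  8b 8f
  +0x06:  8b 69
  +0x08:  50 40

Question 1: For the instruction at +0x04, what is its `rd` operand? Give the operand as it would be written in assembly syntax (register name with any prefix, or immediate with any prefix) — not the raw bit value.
@+04  big-endian(8b 8f) = 0x8b8f
  opcode bits[15:11]=0x11: subi/RI
  rd@[10:8]=0x3 ⇒ $3
  imm@[7:0]=0x8f ⇒ 143

$3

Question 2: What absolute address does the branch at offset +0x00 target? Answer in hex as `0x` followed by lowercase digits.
off 0x00: read 38 04 as big → 0x3804
  top 5b → 0x7 → bra [J]
  [10:0] imm=4 = 4
  target = base 0x0b68 + off 0x00 + 2 + imm 4 = 0x0b6e

0x0b6e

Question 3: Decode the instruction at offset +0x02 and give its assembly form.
off 0x02: read 8f 89 as big → 0x8f89
  top 5b → 0x11 → subi [RI]
  rd@[10:8]=0x7 ⇒ $7
  imm@[7:0]=0x89 ⇒ 137

subi $7, 137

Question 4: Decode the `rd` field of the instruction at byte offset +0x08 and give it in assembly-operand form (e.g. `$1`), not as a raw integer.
$0

+0x08: 50 40 ⇒ word 0x5040 (big)
  op=0x5040>>11=0xa ⇒ shl (RR)
  rd@[10:8]=0x0 ⇒ $0
  rs@[7:5]=0x2 ⇒ $2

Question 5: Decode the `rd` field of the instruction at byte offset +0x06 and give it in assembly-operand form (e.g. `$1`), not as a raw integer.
@+06  big-endian(8b 69) = 0x8b69
  opcode bits[15:11]=0x11: subi/RI
  [10:8] rd=3 = $3
  [7:0] imm=105 = 105

$3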